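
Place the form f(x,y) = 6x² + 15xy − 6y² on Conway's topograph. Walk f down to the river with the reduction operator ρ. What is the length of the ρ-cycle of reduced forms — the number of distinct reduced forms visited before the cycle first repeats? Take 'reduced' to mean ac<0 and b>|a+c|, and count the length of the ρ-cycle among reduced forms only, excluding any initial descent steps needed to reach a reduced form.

D = 369, ⌊√D⌋ = 19
river: ρ → (-6,9,12)
river: ρ → (12,15,-3)
river: ρ → (-3,15,12)
river: ρ → (12,9,-6)
river: ρ → (-6,15,6)
river: ρ → (6,9,-12)
river: ρ → (-12,15,3)
river: ρ → (3,15,-12)
river: ρ → (-12,9,6)
river: ρ → (6,15,-6)
ρ-cycle length = 10 (tail of 0 descent steps not counted)

10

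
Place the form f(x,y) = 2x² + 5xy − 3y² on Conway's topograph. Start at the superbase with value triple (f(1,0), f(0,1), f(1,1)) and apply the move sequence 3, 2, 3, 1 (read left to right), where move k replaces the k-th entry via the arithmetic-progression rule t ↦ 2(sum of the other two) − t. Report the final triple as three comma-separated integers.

start (2,-3,4) = (f(1,0),f(0,1),f(1,1))
replace slot 3: 2·(2+(-3)) − 4 = -6 → (2,-3,-6)
replace slot 2: 2·(2+(-6)) − (-3) = -5 → (2,-5,-6)
replace slot 3: 2·(2+(-5)) − (-6) = 0 → (2,-5,0)
replace slot 1: 2·((-5)+0) − 2 = -12 → (-12,-5,0)

-12,-5,0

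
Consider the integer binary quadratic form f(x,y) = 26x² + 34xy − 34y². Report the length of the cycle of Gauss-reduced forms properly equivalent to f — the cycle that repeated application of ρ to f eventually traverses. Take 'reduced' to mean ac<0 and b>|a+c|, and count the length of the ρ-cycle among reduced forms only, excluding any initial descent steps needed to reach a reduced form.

D = 4692, ⌊√D⌋ = 68
river: ρ → (-34,34,26)
river: ρ → (26,18,-42)
river: ρ → (-42,66,2)
river: ρ → (2,66,-42)
river: ρ → (-42,18,26)
river: ρ → (26,34,-34)
ρ-cycle length = 6 (tail of 0 descent steps not counted)

6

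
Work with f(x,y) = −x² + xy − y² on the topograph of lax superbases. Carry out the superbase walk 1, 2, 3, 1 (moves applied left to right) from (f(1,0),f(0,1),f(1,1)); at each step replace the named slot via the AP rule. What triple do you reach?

start (-1,-1,-1) = (f(1,0),f(0,1),f(1,1))
replace slot 1: 2·((-1)+(-1)) − (-1) = -3 → (-3,-1,-1)
replace slot 2: 2·((-3)+(-1)) − (-1) = -7 → (-3,-7,-1)
replace slot 3: 2·((-3)+(-7)) − (-1) = -19 → (-3,-7,-19)
replace slot 1: 2·((-7)+(-19)) − (-3) = -49 → (-49,-7,-19)

-49,-7,-19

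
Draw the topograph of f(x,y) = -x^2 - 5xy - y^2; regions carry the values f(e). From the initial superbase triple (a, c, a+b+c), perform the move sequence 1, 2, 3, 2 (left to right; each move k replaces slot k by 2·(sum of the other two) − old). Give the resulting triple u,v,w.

start (-1,-1,-7) = (f(1,0),f(0,1),f(1,1))
replace slot 1: 2·((-1)+(-7)) − (-1) = -15 → (-15,-1,-7)
replace slot 2: 2·((-15)+(-7)) − (-1) = -43 → (-15,-43,-7)
replace slot 3: 2·((-15)+(-43)) − (-7) = -109 → (-15,-43,-109)
replace slot 2: 2·((-15)+(-109)) − (-43) = -205 → (-15,-205,-109)

-15,-205,-109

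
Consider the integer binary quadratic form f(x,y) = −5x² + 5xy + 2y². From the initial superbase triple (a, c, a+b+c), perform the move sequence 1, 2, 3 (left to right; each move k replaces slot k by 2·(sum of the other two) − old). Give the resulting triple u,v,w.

start (-5,2,2) = (f(1,0),f(0,1),f(1,1))
replace slot 1: 2·(2+2) − (-5) = 13 → (13,2,2)
replace slot 2: 2·(13+2) − 2 = 28 → (13,28,2)
replace slot 3: 2·(13+28) − 2 = 80 → (13,28,80)

13,28,80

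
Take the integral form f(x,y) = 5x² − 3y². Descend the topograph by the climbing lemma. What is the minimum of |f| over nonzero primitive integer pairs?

descent: ρ → (-3,6,2)  [lands on river]
river: ρ → (2,6,-3)
closes: descent 1, river 2
min |a| on river = 2

2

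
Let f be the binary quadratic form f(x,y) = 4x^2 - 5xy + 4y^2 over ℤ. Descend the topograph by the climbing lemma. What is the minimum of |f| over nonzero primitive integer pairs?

translate: b→3 (≡-5 mod 8), so (4,-5,4)→(4,3,3)
flip: (4,3,3)→(3,-3,4)
translate: b→3 (≡-3 mod 6), so (3,-3,4)→(3,3,4)
reduced (well bottom): (3,3,4) with a≤c, −a<b≤a
well minimum = a = 3

3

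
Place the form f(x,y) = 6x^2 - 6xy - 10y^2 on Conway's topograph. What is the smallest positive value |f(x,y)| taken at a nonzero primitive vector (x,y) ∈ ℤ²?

descent: ρ → (-10,6,6)  [lands on river]
river: ρ → (6,6,-10)
river: ρ → (-10,14,2)
river: ρ → (2,14,-10)
closes: descent 1, river 4
min |a| on river = 2

2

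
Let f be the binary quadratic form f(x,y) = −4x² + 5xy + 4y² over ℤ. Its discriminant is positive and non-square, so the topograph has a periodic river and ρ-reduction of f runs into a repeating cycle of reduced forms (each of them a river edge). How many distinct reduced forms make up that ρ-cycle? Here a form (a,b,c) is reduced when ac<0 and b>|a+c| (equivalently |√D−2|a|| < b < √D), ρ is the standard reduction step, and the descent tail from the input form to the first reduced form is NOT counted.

D = 89, ⌊√D⌋ = 9
river: ρ → (4,3,-5)
river: ρ → (-5,7,2)
river: ρ → (2,9,-1)
river: ρ → (-1,9,2)
river: ρ → (2,7,-5)
river: ρ → (-5,3,4)
river: ρ → (4,5,-4)
river: ρ → (-4,3,5)
river: ρ → (5,7,-2)
river: ρ → (-2,9,1)
river: ρ → (1,9,-2)
river: ρ → (-2,7,5)
river: ρ → (5,3,-4)
river: ρ → (-4,5,4)
ρ-cycle length = 14 (tail of 0 descent steps not counted)

14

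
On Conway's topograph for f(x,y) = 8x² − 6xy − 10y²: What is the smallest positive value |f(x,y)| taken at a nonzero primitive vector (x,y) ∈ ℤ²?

descent: ρ → (-10,6,8)  [lands on river]
river: ρ → (8,10,-8)
river: ρ → (-8,6,10)
river: ρ → (10,14,-4)
river: ρ → (-4,18,2)
river: ρ → (2,18,-4)
river: ρ → (-4,14,10)
river: ρ → (10,6,-8)
river: ρ → (-8,10,8)
river: ρ → (8,6,-10)
river: ρ → (-10,14,4)
river: ρ → (4,18,-2)
river: ρ → (-2,18,4)
river: ρ → (4,14,-10)
closes: descent 1, river 14
min |a| on river = 2

2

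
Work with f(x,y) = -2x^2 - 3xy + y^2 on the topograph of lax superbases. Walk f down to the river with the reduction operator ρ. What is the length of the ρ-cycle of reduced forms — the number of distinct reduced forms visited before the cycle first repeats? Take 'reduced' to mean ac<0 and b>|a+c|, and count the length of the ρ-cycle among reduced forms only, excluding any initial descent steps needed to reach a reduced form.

D = 17, ⌊√D⌋ = 4
descent: ρ → (1,3,-2)  [lands on river]
river: ρ → (-2,1,2)
river: ρ → (2,3,-1)
river: ρ → (-1,3,2)
river: ρ → (2,1,-2)
river: ρ → (-2,3,1)
ρ-cycle length = 6 (tail of 1 descent step not counted)

6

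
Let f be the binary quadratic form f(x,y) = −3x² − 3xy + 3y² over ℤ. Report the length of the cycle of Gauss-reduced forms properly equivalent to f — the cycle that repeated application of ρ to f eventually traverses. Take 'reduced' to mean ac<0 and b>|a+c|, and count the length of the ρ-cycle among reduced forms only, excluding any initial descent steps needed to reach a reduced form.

D = 45, ⌊√D⌋ = 6
descent: ρ → (3,3,-3)  [lands on river]
river: ρ → (-3,3,3)
ρ-cycle length = 2 (tail of 1 descent step not counted)

2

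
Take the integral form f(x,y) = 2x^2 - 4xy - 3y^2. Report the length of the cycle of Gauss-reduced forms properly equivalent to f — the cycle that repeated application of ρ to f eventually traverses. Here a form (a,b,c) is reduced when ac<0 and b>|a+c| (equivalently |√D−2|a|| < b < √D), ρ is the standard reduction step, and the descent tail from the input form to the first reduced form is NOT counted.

D = 40, ⌊√D⌋ = 6
descent: ρ → (-3,4,2)  [lands on river]
river: ρ → (2,4,-3)
river: ρ → (-3,2,3)
river: ρ → (3,4,-2)
river: ρ → (-2,4,3)
river: ρ → (3,2,-3)
ρ-cycle length = 6 (tail of 1 descent step not counted)

6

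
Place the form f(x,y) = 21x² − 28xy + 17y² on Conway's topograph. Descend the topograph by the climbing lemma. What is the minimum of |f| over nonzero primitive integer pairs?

translate: b→14 (≡-28 mod 42), so (21,-28,17)→(21,14,10)
flip: (21,14,10)→(10,-14,21)
translate: b→6 (≡-14 mod 20), so (10,-14,21)→(10,6,17)
reduced (well bottom): (10,6,17) with a≤c, −a<b≤a
well minimum = a = 10

10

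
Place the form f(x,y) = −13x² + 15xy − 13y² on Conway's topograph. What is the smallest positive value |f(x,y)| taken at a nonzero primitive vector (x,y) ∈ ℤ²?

translate: b→11 (≡-15 mod 26), so (13,-15,13)→(13,11,11)
flip: (13,11,11)→(11,-11,13)
translate: b→11 (≡-11 mod 22), so (11,-11,13)→(11,11,13)
reduced (well bottom): (11,11,13) with a≤c, −a<b≤a
well minimum |f| = |-11| = 11 (negative-definite)

11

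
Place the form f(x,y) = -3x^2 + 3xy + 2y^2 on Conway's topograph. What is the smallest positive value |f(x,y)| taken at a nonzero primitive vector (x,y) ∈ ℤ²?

river: ρ → (2,5,-1)
river: ρ → (-1,5,2)
river: ρ → (2,3,-3)
river: ρ → (-3,3,2)
closes: descent 0, river 4
min |a| on river = 1

1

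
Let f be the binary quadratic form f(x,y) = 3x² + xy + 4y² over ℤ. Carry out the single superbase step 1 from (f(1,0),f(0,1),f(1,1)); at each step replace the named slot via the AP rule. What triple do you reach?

start (3,4,8) = (f(1,0),f(0,1),f(1,1))
replace slot 1: 2·(4+8) − 3 = 21 → (21,4,8)

21,4,8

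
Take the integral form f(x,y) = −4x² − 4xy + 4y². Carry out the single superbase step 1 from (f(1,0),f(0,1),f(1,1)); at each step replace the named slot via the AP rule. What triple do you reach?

start (-4,4,-4) = (f(1,0),f(0,1),f(1,1))
replace slot 1: 2·(4+(-4)) − (-4) = 4 → (4,4,-4)

4,4,-4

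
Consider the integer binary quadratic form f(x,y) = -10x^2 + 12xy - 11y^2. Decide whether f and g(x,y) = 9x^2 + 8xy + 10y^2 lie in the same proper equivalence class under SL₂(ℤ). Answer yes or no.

D₁ = -296, D₂ = -296
f is negative-definite; reduce −f:
−f: translate: b→8 (≡-12 mod 20), so (10,-12,11)→(10,8,9)
−f: flip: (10,8,9)→(9,-8,10)
−f: reduced (well bottom): (9,-8,10) with a≤c, −a<b≤a
flip sign back: reduced form of f is (-9,8,-10)
g: reduced (well bottom): (9,8,10) with a≤c, −a<b≤a
reduced forms (-9, 8, -10) vs (9, 8, 10) ⇒ inequivalent

no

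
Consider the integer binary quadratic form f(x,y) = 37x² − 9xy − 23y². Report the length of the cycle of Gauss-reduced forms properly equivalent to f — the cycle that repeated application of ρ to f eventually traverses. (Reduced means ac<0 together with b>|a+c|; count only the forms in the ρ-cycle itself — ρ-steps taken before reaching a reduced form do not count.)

D = 3485, ⌊√D⌋ = 59
descent: ρ → (-23,55,5)  [lands on river]
river: ρ → (5,55,-23)
river: ρ → (-23,37,23)
river: ρ → (23,55,-5)
river: ρ → (-5,55,23)
river: ρ → (23,37,-23)
ρ-cycle length = 6 (tail of 1 descent step not counted)

6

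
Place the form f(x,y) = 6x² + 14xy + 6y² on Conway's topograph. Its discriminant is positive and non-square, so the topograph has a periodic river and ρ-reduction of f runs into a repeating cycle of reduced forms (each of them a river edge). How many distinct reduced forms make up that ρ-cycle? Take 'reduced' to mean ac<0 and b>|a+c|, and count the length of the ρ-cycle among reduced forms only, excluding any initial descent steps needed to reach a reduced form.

D = 52, ⌊√D⌋ = 7
descent: ρ → (6,-2,-2)
descent: ρ → (-2,6,2)  [lands on river]
river: ρ → (2,6,-2)
ρ-cycle length = 2 (tail of 2 descent steps not counted)

2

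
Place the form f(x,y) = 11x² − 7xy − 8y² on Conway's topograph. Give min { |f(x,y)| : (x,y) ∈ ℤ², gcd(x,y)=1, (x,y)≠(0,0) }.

descent: ρ → (-8,7,11)  [lands on river]
river: ρ → (11,15,-4)
river: ρ → (-4,17,7)
river: ρ → (7,11,-10)
river: ρ → (-10,9,8)
river: ρ → (8,7,-11)
river: ρ → (-11,15,4)
river: ρ → (4,17,-7)
river: ρ → (-7,11,10)
river: ρ → (10,9,-8)
closes: descent 1, river 10
min |a| on river = 4

4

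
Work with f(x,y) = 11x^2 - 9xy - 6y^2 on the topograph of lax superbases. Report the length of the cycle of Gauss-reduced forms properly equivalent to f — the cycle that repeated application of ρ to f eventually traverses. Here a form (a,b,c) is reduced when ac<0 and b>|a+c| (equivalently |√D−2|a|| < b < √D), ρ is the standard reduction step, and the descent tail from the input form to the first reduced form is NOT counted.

D = 345, ⌊√D⌋ = 18
descent: ρ → (-6,9,11)  [lands on river]
river: ρ → (11,13,-4)
river: ρ → (-4,11,14)
river: ρ → (14,17,-1)
river: ρ → (-1,17,14)
river: ρ → (14,11,-4)
river: ρ → (-4,13,11)
river: ρ → (11,9,-6)
river: ρ → (-6,15,5)
river: ρ → (5,15,-6)
ρ-cycle length = 10 (tail of 1 descent step not counted)

10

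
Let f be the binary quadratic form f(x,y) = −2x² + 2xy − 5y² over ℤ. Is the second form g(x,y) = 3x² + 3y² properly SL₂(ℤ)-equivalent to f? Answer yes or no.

D₁ = -36, D₂ = -36
f is negative-definite; reduce −f:
−f: translate: b→2 (≡-2 mod 4), so (2,-2,5)→(2,2,5)
−f: reduced (well bottom): (2,2,5) with a≤c, −a<b≤a
flip sign back: reduced form of f is (-2,-2,-5)
g: reduced (well bottom): (3,0,3) with a≤c, −a<b≤a
reduced forms (-2, -2, -5) vs (3, 0, 3) ⇒ inequivalent

no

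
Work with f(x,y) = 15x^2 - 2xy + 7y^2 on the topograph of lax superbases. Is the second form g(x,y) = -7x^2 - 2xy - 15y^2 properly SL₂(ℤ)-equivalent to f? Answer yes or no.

D₁ = -416, D₂ = -416
f: flip: (15,-2,7)→(7,2,15)
f: reduced (well bottom): (7,2,15) with a≤c, −a<b≤a
g is negative-definite; reduce −g:
−g: reduced (well bottom): (7,2,15) with a≤c, −a<b≤a
flip sign back: reduced form of g is (-7,-2,-15)
reduced forms (7, 2, 15) vs (-7, -2, -15) ⇒ inequivalent

no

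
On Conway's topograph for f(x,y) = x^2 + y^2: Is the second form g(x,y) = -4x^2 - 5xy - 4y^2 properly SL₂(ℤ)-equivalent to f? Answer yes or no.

D₁ = -4, D₂ = -39
discriminants differ ⇒ not SL₂(ℤ)-equivalent

no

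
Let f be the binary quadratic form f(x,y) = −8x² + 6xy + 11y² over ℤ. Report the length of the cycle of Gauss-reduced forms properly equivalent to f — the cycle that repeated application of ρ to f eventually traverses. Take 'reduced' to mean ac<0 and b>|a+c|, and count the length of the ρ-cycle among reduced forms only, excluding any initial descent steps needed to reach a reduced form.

D = 388, ⌊√D⌋ = 19
river: ρ → (11,16,-3)
river: ρ → (-3,14,16)
river: ρ → (16,18,-1)
river: ρ → (-1,18,16)
river: ρ → (16,14,-3)
river: ρ → (-3,16,11)
river: ρ → (11,6,-8)
river: ρ → (-8,10,9)
river: ρ → (9,8,-9)
river: ρ → (-9,10,8)
river: ρ → (8,6,-11)
river: ρ → (-11,16,3)
river: ρ → (3,14,-16)
river: ρ → (-16,18,1)
river: ρ → (1,18,-16)
river: ρ → (-16,14,3)
river: ρ → (3,16,-11)
river: ρ → (-11,6,8)
river: ρ → (8,10,-9)
river: ρ → (-9,8,9)
river: ρ → (9,10,-8)
river: ρ → (-8,6,11)
ρ-cycle length = 22 (tail of 0 descent steps not counted)

22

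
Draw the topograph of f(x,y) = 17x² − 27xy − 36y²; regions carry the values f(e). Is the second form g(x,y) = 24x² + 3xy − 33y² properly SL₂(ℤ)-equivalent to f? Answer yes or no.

D₁ = 3177, D₂ = 3177
river cycle of f (length 44): (-36, 27, 17), (17, 41, -22), (-22, 47, 11), (11, 41, -34), (-34, 27, 18), (18, 45, -16), (-16, 51, 9), (9, 39, -46), (-46, 53, 2), (2, 55, -19), … (34 more)
river cycle of g (length 18): (24, 51, -6), (-6, 45, 48), (48, 51, -3), (-3, 51, 48), (48, 45, -6), (-6, 51, 24), (24, 45, -12), (-12, 51, 12), (12, 45, -24), (-24, 51, 6), … (8 more)
cycles differ ⇒ inequivalent

no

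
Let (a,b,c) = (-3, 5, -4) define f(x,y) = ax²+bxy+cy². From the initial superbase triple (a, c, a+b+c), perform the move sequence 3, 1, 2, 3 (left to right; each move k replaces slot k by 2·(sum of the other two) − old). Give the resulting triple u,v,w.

start (-3,-4,-2) = (f(1,0),f(0,1),f(1,1))
replace slot 3: 2·((-3)+(-4)) − (-2) = -12 → (-3,-4,-12)
replace slot 1: 2·((-4)+(-12)) − (-3) = -29 → (-29,-4,-12)
replace slot 2: 2·((-29)+(-12)) − (-4) = -78 → (-29,-78,-12)
replace slot 3: 2·((-29)+(-78)) − (-12) = -202 → (-29,-78,-202)

-29,-78,-202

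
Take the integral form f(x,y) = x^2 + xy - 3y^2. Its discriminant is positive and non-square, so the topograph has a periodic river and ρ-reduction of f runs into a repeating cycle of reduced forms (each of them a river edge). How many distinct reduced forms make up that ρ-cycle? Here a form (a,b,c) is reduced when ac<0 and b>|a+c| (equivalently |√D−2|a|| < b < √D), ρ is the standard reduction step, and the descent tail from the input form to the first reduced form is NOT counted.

D = 13, ⌊√D⌋ = 3
descent: ρ → (-3,-1,1)
descent: ρ → (1,3,-1)  [lands on river]
river: ρ → (-1,3,1)
ρ-cycle length = 2 (tail of 2 descent steps not counted)

2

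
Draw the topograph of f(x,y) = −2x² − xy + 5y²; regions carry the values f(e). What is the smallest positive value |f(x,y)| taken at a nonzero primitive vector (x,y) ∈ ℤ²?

descent: ρ → (5,1,-2)
descent: ρ → (-2,3,4)  [lands on river]
river: ρ → (4,5,-1)
river: ρ → (-1,5,4)
river: ρ → (4,3,-2)
river: ρ → (-2,5,2)
river: ρ → (2,3,-4)
river: ρ → (-4,5,1)
river: ρ → (1,5,-4)
river: ρ → (-4,3,2)
river: ρ → (2,5,-2)
closes: descent 2, river 10
min |a| on river = 1

1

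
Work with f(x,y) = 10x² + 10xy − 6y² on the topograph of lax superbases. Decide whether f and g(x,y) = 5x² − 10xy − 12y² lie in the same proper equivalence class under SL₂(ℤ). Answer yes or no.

D₁ = 340, D₂ = 340
river cycle of f (length 6): (-6, 14, 6), (6, 10, -10), (-10, 10, 6), (6, 14, -6), (-6, 10, 10), (10, 10, -6)
river cycle of g (length 14): (-12, 10, 5), (5, 10, -12), (-12, 14, 3), (3, 16, -7), (-7, 12, 7), (7, 16, -3), (-3, 14, 12), (12, 10, -5), (-5, 10, 12), (12, 14, -3), … (4 more)
cycles differ ⇒ inequivalent

no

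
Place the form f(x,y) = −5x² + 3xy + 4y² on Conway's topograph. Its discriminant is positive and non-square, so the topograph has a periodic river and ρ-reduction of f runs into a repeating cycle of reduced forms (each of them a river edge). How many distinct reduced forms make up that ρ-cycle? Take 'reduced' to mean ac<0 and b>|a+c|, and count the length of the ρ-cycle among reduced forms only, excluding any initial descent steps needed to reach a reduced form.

D = 89, ⌊√D⌋ = 9
river: ρ → (4,5,-4)
river: ρ → (-4,3,5)
river: ρ → (5,7,-2)
river: ρ → (-2,9,1)
river: ρ → (1,9,-2)
river: ρ → (-2,7,5)
river: ρ → (5,3,-4)
river: ρ → (-4,5,4)
river: ρ → (4,3,-5)
river: ρ → (-5,7,2)
river: ρ → (2,9,-1)
river: ρ → (-1,9,2)
river: ρ → (2,7,-5)
river: ρ → (-5,3,4)
ρ-cycle length = 14 (tail of 0 descent steps not counted)

14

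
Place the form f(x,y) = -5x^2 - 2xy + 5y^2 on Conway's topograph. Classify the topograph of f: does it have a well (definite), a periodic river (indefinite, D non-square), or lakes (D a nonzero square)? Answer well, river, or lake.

D = b²−4ac = (-2)² − 4·(-5)·5 = 104
D > 0 non-square ⇒ indefinite ⇒ periodic river

river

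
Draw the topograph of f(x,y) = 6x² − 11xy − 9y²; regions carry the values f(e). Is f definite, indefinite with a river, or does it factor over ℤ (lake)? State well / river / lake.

D = b²−4ac = (-11)² − 4·6·(-9) = 337
D > 0 non-square ⇒ indefinite ⇒ periodic river

river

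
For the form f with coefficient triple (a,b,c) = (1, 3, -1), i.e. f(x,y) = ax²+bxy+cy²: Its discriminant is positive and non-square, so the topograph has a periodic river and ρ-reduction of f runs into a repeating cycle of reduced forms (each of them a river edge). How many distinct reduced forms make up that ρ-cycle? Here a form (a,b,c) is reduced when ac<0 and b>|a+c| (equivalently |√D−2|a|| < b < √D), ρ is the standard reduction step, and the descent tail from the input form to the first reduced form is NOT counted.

D = 13, ⌊√D⌋ = 3
river: ρ → (-1,3,1)
river: ρ → (1,3,-1)
ρ-cycle length = 2 (tail of 0 descent steps not counted)

2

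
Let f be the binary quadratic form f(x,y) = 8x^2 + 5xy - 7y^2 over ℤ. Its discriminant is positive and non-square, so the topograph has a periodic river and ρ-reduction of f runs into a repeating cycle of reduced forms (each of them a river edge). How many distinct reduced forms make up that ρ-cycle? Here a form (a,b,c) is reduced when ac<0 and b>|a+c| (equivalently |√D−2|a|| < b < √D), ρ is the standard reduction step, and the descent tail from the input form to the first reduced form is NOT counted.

D = 249, ⌊√D⌋ = 15
river: ρ → (-7,9,6)
river: ρ → (6,15,-1)
river: ρ → (-1,15,6)
river: ρ → (6,9,-7)
river: ρ → (-7,5,8)
river: ρ → (8,11,-4)
river: ρ → (-4,13,5)
river: ρ → (5,7,-10)
river: ρ → (-10,13,2)
river: ρ → (2,15,-3)
river: ρ → (-3,15,2)
river: ρ → (2,13,-10)
river: ρ → (-10,7,5)
river: ρ → (5,13,-4)
river: ρ → (-4,11,8)
river: ρ → (8,5,-7)
ρ-cycle length = 16 (tail of 0 descent steps not counted)

16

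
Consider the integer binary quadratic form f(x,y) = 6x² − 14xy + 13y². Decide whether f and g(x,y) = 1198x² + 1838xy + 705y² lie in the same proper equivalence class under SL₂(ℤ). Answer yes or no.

D₁ = -116, D₂ = -116
f: translate: b→-2 (≡-14 mod 12), so (6,-14,13)→(6,-2,5)
f: flip: (6,-2,5)→(5,2,6)
f: reduced (well bottom): (5,2,6) with a≤c, −a<b≤a
g: translate: b→-558 (≡1838 mod 2396), so (1198,1838,705)→(1198,-558,65)
g: flip: (1198,-558,65)→(65,558,1198)
g: translate: b→38 (≡558 mod 130), so (65,558,1198)→(65,38,6)
g: flip: (65,38,6)→(6,-38,65)
g: translate: b→-2 (≡-38 mod 12), so (6,-38,65)→(6,-2,5)
g: flip: (6,-2,5)→(5,2,6)
g: reduced (well bottom): (5,2,6) with a≤c, −a<b≤a
reduced forms (5, 2, 6) vs (5, 2, 6) ⇒ equivalent

yes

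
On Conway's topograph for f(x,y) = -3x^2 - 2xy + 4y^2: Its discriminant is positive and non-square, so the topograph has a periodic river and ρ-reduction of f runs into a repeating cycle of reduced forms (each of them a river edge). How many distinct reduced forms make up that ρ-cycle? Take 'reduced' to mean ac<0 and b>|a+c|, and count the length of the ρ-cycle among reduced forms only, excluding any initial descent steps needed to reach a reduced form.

D = 52, ⌊√D⌋ = 7
descent: ρ → (4,2,-3)  [lands on river]
river: ρ → (-3,4,3)
river: ρ → (3,2,-4)
river: ρ → (-4,6,1)
river: ρ → (1,6,-4)
river: ρ → (-4,2,3)
river: ρ → (3,4,-3)
river: ρ → (-3,2,4)
river: ρ → (4,6,-1)
river: ρ → (-1,6,4)
ρ-cycle length = 10 (tail of 1 descent step not counted)

10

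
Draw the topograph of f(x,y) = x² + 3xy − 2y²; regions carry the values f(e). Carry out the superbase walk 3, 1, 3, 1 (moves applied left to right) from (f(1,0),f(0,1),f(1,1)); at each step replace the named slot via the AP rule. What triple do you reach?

start (1,-2,2) = (f(1,0),f(0,1),f(1,1))
replace slot 3: 2·(1+(-2)) − 2 = -4 → (1,-2,-4)
replace slot 1: 2·((-2)+(-4)) − 1 = -13 → (-13,-2,-4)
replace slot 3: 2·((-13)+(-2)) − (-4) = -26 → (-13,-2,-26)
replace slot 1: 2·((-2)+(-26)) − (-13) = -43 → (-43,-2,-26)

-43,-2,-26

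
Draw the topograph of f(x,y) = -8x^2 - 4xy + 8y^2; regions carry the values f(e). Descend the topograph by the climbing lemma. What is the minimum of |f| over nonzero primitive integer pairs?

descent: ρ → (8,4,-8)  [lands on river]
river: ρ → (-8,12,4)
river: ρ → (4,12,-8)
river: ρ → (-8,4,8)
river: ρ → (8,12,-4)
river: ρ → (-4,12,8)
closes: descent 1, river 6
min |a| on river = 4

4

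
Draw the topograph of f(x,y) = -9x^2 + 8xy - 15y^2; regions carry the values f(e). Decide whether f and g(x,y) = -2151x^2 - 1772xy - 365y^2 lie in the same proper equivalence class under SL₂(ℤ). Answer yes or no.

D₁ = -476, D₂ = -476
f is negative-definite; reduce −f:
−f: reduced (well bottom): (9,-8,15) with a≤c, −a<b≤a
flip sign back: reduced form of f is (-9,8,-15)
g is negative-definite; reduce −g:
−g: flip: (2151,1772,365)→(365,-1772,2151)
−g: translate: b→-312 (≡-1772 mod 730), so (365,-1772,2151)→(365,-312,67)
−g: flip: (365,-312,67)→(67,312,365)
−g: translate: b→44 (≡312 mod 134), so (67,312,365)→(67,44,9)
−g: flip: (67,44,9)→(9,-44,67)
−g: translate: b→-8 (≡-44 mod 18), so (9,-44,67)→(9,-8,15)
−g: reduced (well bottom): (9,-8,15) with a≤c, −a<b≤a
flip sign back: reduced form of g is (-9,8,-15)
reduced forms (-9, 8, -15) vs (-9, 8, -15) ⇒ equivalent

yes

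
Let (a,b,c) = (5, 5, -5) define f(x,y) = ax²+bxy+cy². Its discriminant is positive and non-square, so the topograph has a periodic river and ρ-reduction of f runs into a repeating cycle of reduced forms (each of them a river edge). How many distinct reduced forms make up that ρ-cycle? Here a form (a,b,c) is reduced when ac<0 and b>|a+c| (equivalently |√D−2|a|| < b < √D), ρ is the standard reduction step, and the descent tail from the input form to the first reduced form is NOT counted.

D = 125, ⌊√D⌋ = 11
river: ρ → (-5,5,5)
river: ρ → (5,5,-5)
ρ-cycle length = 2 (tail of 0 descent steps not counted)

2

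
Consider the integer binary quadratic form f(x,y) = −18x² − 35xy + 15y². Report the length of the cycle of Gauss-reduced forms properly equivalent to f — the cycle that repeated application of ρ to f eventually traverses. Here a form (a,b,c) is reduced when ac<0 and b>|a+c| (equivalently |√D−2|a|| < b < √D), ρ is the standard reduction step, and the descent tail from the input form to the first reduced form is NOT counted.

D = 2305, ⌊√D⌋ = 48
descent: ρ → (15,35,-18)  [lands on river]
river: ρ → (-18,37,13)
river: ρ → (13,41,-12)
river: ρ → (-12,31,28)
river: ρ → (28,25,-15)
river: ρ → (-15,35,18)
river: ρ → (18,37,-13)
river: ρ → (-13,41,12)
river: ρ → (12,31,-28)
river: ρ → (-28,25,15)
ρ-cycle length = 10 (tail of 1 descent step not counted)

10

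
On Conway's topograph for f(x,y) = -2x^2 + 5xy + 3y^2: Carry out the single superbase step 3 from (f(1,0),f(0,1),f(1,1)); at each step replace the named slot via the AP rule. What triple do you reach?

start (-2,3,6) = (f(1,0),f(0,1),f(1,1))
replace slot 3: 2·((-2)+3) − 6 = -4 → (-2,3,-4)

-2,3,-4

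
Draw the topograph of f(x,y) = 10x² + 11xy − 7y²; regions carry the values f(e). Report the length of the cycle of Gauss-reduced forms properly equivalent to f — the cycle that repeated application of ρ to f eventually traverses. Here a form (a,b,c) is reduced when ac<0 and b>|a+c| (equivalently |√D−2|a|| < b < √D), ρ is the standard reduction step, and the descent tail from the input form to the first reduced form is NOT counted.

D = 401, ⌊√D⌋ = 20
river: ρ → (-7,17,4)
river: ρ → (4,15,-11)
river: ρ → (-11,7,8)
river: ρ → (8,9,-10)
river: ρ → (-10,11,7)
river: ρ → (7,17,-4)
river: ρ → (-4,15,11)
river: ρ → (11,7,-8)
river: ρ → (-8,9,10)
river: ρ → (10,11,-7)
ρ-cycle length = 10 (tail of 0 descent steps not counted)

10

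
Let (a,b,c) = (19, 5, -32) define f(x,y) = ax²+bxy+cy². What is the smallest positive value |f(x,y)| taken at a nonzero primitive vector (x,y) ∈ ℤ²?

descent: ρ → (-32,-5,19)
descent: ρ → (19,43,-8)  [lands on river]
river: ρ → (-8,37,34)
river: ρ → (34,31,-11)
river: ρ → (-11,35,28)
river: ρ → (28,21,-18)
river: ρ → (-18,15,31)
river: ρ → (31,47,-2)
river: ρ → (-2,49,7)
river: ρ → (7,49,-2)
river: ρ → (-2,47,31)
river: ρ → (31,15,-18)
river: ρ → (-18,21,28)
river: ρ → (28,35,-11)
river: ρ → (-11,31,34)
river: ρ → (34,37,-8)
river: ρ → (-8,43,19)
river: ρ → (19,33,-18)
river: ρ → (-18,39,13)
river: ρ → (13,39,-18)
river: ρ → (-18,33,19)
closes: descent 2, river 20
min |a| on river = 2

2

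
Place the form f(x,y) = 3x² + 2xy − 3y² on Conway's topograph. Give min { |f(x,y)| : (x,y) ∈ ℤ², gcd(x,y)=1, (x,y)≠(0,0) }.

river: ρ → (-3,4,2)
river: ρ → (2,4,-3)
river: ρ → (-3,2,3)
river: ρ → (3,4,-2)
river: ρ → (-2,4,3)
river: ρ → (3,2,-3)
closes: descent 0, river 6
min |a| on river = 2

2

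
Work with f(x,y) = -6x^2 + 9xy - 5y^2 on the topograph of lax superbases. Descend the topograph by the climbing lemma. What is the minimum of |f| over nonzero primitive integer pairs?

translate: b→3 (≡-9 mod 12), so (6,-9,5)→(6,3,2)
flip: (6,3,2)→(2,-3,6)
translate: b→1 (≡-3 mod 4), so (2,-3,6)→(2,1,5)
reduced (well bottom): (2,1,5) with a≤c, −a<b≤a
well minimum |f| = |-2| = 2 (negative-definite)

2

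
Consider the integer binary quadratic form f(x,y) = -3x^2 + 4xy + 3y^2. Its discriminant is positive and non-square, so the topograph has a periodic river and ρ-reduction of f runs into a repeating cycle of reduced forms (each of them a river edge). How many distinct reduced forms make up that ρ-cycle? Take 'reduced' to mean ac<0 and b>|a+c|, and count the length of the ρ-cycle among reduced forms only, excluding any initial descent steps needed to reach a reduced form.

D = 52, ⌊√D⌋ = 7
river: ρ → (3,2,-4)
river: ρ → (-4,6,1)
river: ρ → (1,6,-4)
river: ρ → (-4,2,3)
river: ρ → (3,4,-3)
river: ρ → (-3,2,4)
river: ρ → (4,6,-1)
river: ρ → (-1,6,4)
river: ρ → (4,2,-3)
river: ρ → (-3,4,3)
ρ-cycle length = 10 (tail of 0 descent steps not counted)

10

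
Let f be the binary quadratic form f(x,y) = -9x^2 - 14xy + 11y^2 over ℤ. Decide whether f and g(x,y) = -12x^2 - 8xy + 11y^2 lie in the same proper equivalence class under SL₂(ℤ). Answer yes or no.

D₁ = 592, D₂ = 592
river cycle of f (length 6): (11, 14, -9), (-9, 22, 3), (3, 20, -16), (-16, 12, 7), (7, 16, -12), (-12, 8, 11)
river cycle of g (length 6): (11, 8, -12), (-12, 16, 7), (7, 12, -16), (-16, 20, 3), (3, 22, -9), (-9, 14, 11)
cycles differ ⇒ inequivalent

no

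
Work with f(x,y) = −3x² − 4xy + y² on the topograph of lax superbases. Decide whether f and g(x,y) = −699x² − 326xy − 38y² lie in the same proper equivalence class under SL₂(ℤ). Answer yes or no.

D₁ = 28, D₂ = 28
river cycle of f (length 4): (1, 4, -3), (-3, 2, 2), (2, 2, -3), (-3, 4, 1)
river cycle of g (length 4): (-3, 2, 2), (2, 2, -3), (-3, 4, 1), (1, 4, -3)
cycles coincide ⇒ equivalent

yes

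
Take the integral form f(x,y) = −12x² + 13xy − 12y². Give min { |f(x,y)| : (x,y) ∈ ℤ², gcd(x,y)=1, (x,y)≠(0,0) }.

translate: b→11 (≡-13 mod 24), so (12,-13,12)→(12,11,11)
flip: (12,11,11)→(11,-11,12)
translate: b→11 (≡-11 mod 22), so (11,-11,12)→(11,11,12)
reduced (well bottom): (11,11,12) with a≤c, −a<b≤a
well minimum |f| = |-11| = 11 (negative-definite)

11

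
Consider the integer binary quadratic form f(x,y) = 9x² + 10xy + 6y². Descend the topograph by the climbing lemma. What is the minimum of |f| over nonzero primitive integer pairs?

translate: b→-8 (≡10 mod 18), so (9,10,6)→(9,-8,5)
flip: (9,-8,5)→(5,8,9)
translate: b→-2 (≡8 mod 10), so (5,8,9)→(5,-2,6)
reduced (well bottom): (5,-2,6) with a≤c, −a<b≤a
well minimum = a = 5

5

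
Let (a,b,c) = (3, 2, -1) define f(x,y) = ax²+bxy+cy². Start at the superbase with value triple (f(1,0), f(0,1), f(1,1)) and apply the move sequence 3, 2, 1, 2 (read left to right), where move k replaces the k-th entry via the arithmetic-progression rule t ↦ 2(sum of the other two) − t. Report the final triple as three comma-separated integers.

start (3,-1,4) = (f(1,0),f(0,1),f(1,1))
replace slot 3: 2·(3+(-1)) − 4 = 0 → (3,-1,0)
replace slot 2: 2·(3+0) − (-1) = 7 → (3,7,0)
replace slot 1: 2·(7+0) − 3 = 11 → (11,7,0)
replace slot 2: 2·(11+0) − 7 = 15 → (11,15,0)

11,15,0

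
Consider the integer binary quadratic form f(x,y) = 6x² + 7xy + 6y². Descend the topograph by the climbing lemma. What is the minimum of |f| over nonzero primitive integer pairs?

translate: b→-5 (≡7 mod 12), so (6,7,6)→(6,-5,5)
flip: (6,-5,5)→(5,5,6)
reduced (well bottom): (5,5,6) with a≤c, −a<b≤a
well minimum = a = 5

5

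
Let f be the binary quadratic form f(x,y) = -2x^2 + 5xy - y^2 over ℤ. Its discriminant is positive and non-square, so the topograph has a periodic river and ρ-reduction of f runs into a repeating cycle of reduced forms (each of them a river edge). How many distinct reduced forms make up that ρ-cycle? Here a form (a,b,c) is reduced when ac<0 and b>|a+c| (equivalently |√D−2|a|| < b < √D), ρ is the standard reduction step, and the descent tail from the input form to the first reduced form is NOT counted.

D = 17, ⌊√D⌋ = 4
descent: ρ → (-1,3,2)  [lands on river]
river: ρ → (2,1,-2)
river: ρ → (-2,3,1)
river: ρ → (1,3,-2)
river: ρ → (-2,1,2)
river: ρ → (2,3,-1)
ρ-cycle length = 6 (tail of 1 descent step not counted)

6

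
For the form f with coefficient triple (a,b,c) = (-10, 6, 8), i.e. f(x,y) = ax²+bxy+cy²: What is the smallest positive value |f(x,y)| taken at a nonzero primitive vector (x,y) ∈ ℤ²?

river: ρ → (8,10,-8)
river: ρ → (-8,6,10)
river: ρ → (10,14,-4)
river: ρ → (-4,18,2)
river: ρ → (2,18,-4)
river: ρ → (-4,14,10)
river: ρ → (10,6,-8)
river: ρ → (-8,10,8)
river: ρ → (8,6,-10)
river: ρ → (-10,14,4)
river: ρ → (4,18,-2)
river: ρ → (-2,18,4)
river: ρ → (4,14,-10)
river: ρ → (-10,6,8)
closes: descent 0, river 14
min |a| on river = 2

2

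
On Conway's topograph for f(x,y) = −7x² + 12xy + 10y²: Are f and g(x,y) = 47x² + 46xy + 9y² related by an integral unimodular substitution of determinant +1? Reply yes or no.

D₁ = 424, D₂ = 424
river cycle of f (length 18): (10, 8, -9), (-9, 10, 9), (9, 8, -10), (-10, 12, 7), (7, 16, -6), (-6, 20, 1), (1, 20, -6), (-6, 16, 7), (7, 12, -10), (-10, 8, 9), … (8 more)
river cycle of g (length 18): (9, 8, -10), (-10, 12, 7), (7, 16, -6), (-6, 20, 1), (1, 20, -6), (-6, 16, 7), (7, 12, -10), (-10, 8, 9), (9, 10, -9), (-9, 8, 10), … (8 more)
cycles coincide ⇒ equivalent

yes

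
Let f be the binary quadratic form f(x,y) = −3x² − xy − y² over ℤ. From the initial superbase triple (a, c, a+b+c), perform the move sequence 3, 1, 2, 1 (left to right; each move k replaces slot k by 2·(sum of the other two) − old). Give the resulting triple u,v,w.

start (-3,-1,-5) = (f(1,0),f(0,1),f(1,1))
replace slot 3: 2·((-3)+(-1)) − (-5) = -3 → (-3,-1,-3)
replace slot 1: 2·((-1)+(-3)) − (-3) = -5 → (-5,-1,-3)
replace slot 2: 2·((-5)+(-3)) − (-1) = -15 → (-5,-15,-3)
replace slot 1: 2·((-15)+(-3)) − (-5) = -31 → (-31,-15,-3)

-31,-15,-3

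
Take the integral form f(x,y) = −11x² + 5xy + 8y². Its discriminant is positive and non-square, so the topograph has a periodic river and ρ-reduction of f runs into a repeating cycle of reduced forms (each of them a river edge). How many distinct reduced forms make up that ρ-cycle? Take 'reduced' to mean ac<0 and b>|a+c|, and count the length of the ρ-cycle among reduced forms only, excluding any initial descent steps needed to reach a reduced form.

D = 377, ⌊√D⌋ = 19
river: ρ → (8,11,-8)
river: ρ → (-8,5,11)
river: ρ → (11,17,-2)
river: ρ → (-2,19,2)
river: ρ → (2,17,-11)
river: ρ → (-11,5,8)
ρ-cycle length = 6 (tail of 0 descent steps not counted)

6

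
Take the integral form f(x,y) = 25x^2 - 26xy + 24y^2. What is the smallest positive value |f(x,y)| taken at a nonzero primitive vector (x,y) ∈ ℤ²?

translate: b→24 (≡-26 mod 50), so (25,-26,24)→(25,24,23)
flip: (25,24,23)→(23,-24,25)
translate: b→22 (≡-24 mod 46), so (23,-24,25)→(23,22,24)
reduced (well bottom): (23,22,24) with a≤c, −a<b≤a
well minimum = a = 23

23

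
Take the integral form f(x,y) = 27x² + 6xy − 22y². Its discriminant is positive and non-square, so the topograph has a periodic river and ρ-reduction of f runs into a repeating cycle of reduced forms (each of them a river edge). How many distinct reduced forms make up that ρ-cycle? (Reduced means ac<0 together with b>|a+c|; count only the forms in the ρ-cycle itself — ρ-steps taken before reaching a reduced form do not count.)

D = 2412, ⌊√D⌋ = 49
river: ρ → (-22,38,11)
river: ρ → (11,28,-37)
river: ρ → (-37,46,2)
river: ρ → (2,46,-37)
river: ρ → (-37,28,11)
river: ρ → (11,38,-22)
river: ρ → (-22,6,27)
river: ρ → (27,48,-1)
river: ρ → (-1,48,27)
river: ρ → (27,6,-22)
ρ-cycle length = 10 (tail of 0 descent steps not counted)

10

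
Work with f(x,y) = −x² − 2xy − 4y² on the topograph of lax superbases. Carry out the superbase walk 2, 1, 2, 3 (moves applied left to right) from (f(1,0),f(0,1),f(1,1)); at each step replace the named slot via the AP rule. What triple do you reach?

start (-1,-4,-7) = (f(1,0),f(0,1),f(1,1))
replace slot 2: 2·((-1)+(-7)) − (-4) = -12 → (-1,-12,-7)
replace slot 1: 2·((-12)+(-7)) − (-1) = -37 → (-37,-12,-7)
replace slot 2: 2·((-37)+(-7)) − (-12) = -76 → (-37,-76,-7)
replace slot 3: 2·((-37)+(-76)) − (-7) = -219 → (-37,-76,-219)

-37,-76,-219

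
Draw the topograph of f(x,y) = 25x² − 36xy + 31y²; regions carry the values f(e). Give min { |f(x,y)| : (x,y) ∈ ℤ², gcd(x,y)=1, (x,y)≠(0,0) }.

translate: b→14 (≡-36 mod 50), so (25,-36,31)→(25,14,20)
flip: (25,14,20)→(20,-14,25)
reduced (well bottom): (20,-14,25) with a≤c, −a<b≤a
well minimum = a = 20

20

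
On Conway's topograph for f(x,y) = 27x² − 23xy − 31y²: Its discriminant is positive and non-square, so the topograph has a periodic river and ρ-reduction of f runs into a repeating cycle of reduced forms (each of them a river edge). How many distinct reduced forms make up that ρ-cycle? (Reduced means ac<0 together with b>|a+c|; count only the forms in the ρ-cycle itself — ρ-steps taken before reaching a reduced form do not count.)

D = 3877, ⌊√D⌋ = 62
descent: ρ → (-31,23,27)  [lands on river]
river: ρ → (27,31,-27)
river: ρ → (-27,23,31)
river: ρ → (31,39,-19)
river: ρ → (-19,37,33)
river: ρ → (33,29,-23)
river: ρ → (-23,17,39)
river: ρ → (39,61,-1)
river: ρ → (-1,61,39)
river: ρ → (39,17,-23)
river: ρ → (-23,29,33)
river: ρ → (33,37,-19)
river: ρ → (-19,39,31)
river: ρ → (31,23,-27)
river: ρ → (-27,31,27)
river: ρ → (27,23,-31)
river: ρ → (-31,39,19)
river: ρ → (19,37,-33)
river: ρ → (-33,29,23)
river: ρ → (23,17,-39)
river: ρ → (-39,61,1)
river: ρ → (1,61,-39)
river: ρ → (-39,17,23)
river: ρ → (23,29,-33)
river: ρ → (-33,37,19)
river: ρ → (19,39,-31)
ρ-cycle length = 26 (tail of 1 descent step not counted)

26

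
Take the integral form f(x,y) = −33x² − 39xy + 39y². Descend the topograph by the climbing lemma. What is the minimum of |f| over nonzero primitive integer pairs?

descent: ρ → (39,39,-33)  [lands on river]
river: ρ → (-33,27,45)
river: ρ → (45,63,-15)
river: ρ → (-15,57,57)
river: ρ → (57,57,-15)
river: ρ → (-15,63,45)
river: ρ → (45,27,-33)
river: ρ → (-33,39,39)
closes: descent 1, river 8
min |a| on river = 15

15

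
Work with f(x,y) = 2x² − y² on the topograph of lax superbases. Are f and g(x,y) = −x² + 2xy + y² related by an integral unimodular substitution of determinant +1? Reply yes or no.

D₁ = 8, D₂ = 8
river cycle of f (length 2): (-1, 2, 1), (1, 2, -1)
river cycle of g (length 2): (1, 2, -1), (-1, 2, 1)
cycles coincide ⇒ equivalent

yes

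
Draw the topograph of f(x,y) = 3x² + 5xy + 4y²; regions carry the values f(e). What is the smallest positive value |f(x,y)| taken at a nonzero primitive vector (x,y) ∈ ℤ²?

translate: b→-1 (≡5 mod 6), so (3,5,4)→(3,-1,2)
flip: (3,-1,2)→(2,1,3)
reduced (well bottom): (2,1,3) with a≤c, −a<b≤a
well minimum = a = 2

2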